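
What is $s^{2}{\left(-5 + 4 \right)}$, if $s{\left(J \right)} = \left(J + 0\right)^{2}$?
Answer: $1$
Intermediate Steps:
$s{\left(J \right)} = J^{2}$
$s^{2}{\left(-5 + 4 \right)} = \left(\left(-5 + 4\right)^{2}\right)^{2} = \left(\left(-1\right)^{2}\right)^{2} = 1^{2} = 1$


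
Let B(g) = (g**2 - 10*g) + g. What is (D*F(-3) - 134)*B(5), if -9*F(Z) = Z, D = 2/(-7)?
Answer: 56320/21 ≈ 2681.9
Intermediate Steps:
D = -2/7 (D = 2*(-1/7) = -2/7 ≈ -0.28571)
F(Z) = -Z/9
B(g) = g**2 - 9*g
(D*F(-3) - 134)*B(5) = (-(-2)*(-3)/63 - 134)*(5*(-9 + 5)) = (-2/7*1/3 - 134)*(5*(-4)) = (-2/21 - 134)*(-20) = -2816/21*(-20) = 56320/21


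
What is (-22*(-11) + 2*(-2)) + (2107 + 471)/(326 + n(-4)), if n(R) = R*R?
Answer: 41987/171 ≈ 245.54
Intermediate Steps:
n(R) = R²
(-22*(-11) + 2*(-2)) + (2107 + 471)/(326 + n(-4)) = (-22*(-11) + 2*(-2)) + (2107 + 471)/(326 + (-4)²) = (242 - 4) + 2578/(326 + 16) = 238 + 2578/342 = 238 + 2578*(1/342) = 238 + 1289/171 = 41987/171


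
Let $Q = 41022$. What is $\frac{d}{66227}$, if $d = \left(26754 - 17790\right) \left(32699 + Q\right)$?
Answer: $\frac{660835044}{66227} \approx 9978.3$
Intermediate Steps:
$d = 660835044$ ($d = \left(26754 - 17790\right) \left(32699 + 41022\right) = 8964 \cdot 73721 = 660835044$)
$\frac{d}{66227} = \frac{660835044}{66227}$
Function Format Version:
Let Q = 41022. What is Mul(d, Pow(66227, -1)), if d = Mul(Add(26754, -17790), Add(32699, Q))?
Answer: Rational(660835044, 66227) ≈ 9978.3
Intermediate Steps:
d = 660835044 (d = Mul(Add(26754, -17790), Add(32699, 41022)) = Mul(8964, 73721) = 660835044)
Mul(d, Pow(66227, -1)) = Mul(660835044, Pow(66227, -1)) = Mul(660835044, Rational(1, 66227)) = Rational(660835044, 66227)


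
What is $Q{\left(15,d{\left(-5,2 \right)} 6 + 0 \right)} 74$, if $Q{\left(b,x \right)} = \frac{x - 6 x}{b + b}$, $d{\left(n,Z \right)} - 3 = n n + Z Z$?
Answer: $-2368$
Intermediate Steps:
$d{\left(n,Z \right)} = 3 + Z^{2} + n^{2}$ ($d{\left(n,Z \right)} = 3 + \left(n n + Z Z\right) = 3 + \left(n^{2} + Z^{2}\right) = 3 + \left(Z^{2} + n^{2}\right) = 3 + Z^{2} + n^{2}$)
$Q{\left(b,x \right)} = - \frac{5 x}{2 b}$ ($Q{\left(b,x \right)} = \frac{\left(-5\right) x}{2 b} = - 5 x \frac{1}{2 b} = - \frac{5 x}{2 b}$)
$Q{\left(15,d{\left(-5,2 \right)} 6 + 0 \right)} 74 = - \frac{5 \left(\left(3 + 2^{2} + \left(-5\right)^{2}\right) 6 + 0\right)}{2 \cdot 15} \cdot 74 = \left(- \frac{5}{2}\right) \left(\left(3 + 4 + 25\right) 6 + 0\right) \frac{1}{15} \cdot 74 = \left(- \frac{5}{2}\right) \left(32 \cdot 6 + 0\right) \frac{1}{15} \cdot 74 = \left(- \frac{5}{2}\right) \left(192 + 0\right) \frac{1}{15} \cdot 74 = \left(- \frac{5}{2}\right) 192 \cdot \frac{1}{15} \cdot 74 = \left(-32\right) 74 = -2368$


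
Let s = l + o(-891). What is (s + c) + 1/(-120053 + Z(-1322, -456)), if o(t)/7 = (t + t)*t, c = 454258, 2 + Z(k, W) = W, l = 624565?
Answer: 1469409543226/120511 ≈ 1.2193e+7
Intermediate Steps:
Z(k, W) = -2 + W
o(t) = 14*t**2 (o(t) = 7*((t + t)*t) = 7*((2*t)*t) = 7*(2*t**2) = 14*t**2)
s = 11738899 (s = 624565 + 14*(-891)**2 = 624565 + 14*793881 = 624565 + 11114334 = 11738899)
(s + c) + 1/(-120053 + Z(-1322, -456)) = (11738899 + 454258) + 1/(-120053 + (-2 - 456)) = 12193157 + 1/(-120053 - 458) = 12193157 + 1/(-120511) = 12193157 - 1/120511 = 1469409543226/120511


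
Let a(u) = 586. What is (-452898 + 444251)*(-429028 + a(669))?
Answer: 3704737974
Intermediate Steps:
(-452898 + 444251)*(-429028 + a(669)) = (-452898 + 444251)*(-429028 + 586) = -8647*(-428442) = 3704737974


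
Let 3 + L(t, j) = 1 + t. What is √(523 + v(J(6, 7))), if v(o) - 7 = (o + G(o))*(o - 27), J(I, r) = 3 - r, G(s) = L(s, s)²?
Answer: I*√462 ≈ 21.494*I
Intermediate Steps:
L(t, j) = -2 + t (L(t, j) = -3 + (1 + t) = -2 + t)
G(s) = (-2 + s)²
v(o) = 7 + (-27 + o)*(o + (-2 + o)²) (v(o) = 7 + (o + (-2 + o)²)*(o - 27) = 7 + (o + (-2 + o)²)*(-27 + o) = 7 + (-27 + o)*(o + (-2 + o)²))
√(523 + v(J(6, 7))) = √(523 + (-101 + (3 - 1*7)³ - 30*(3 - 1*7)² + 85*(3 - 1*7))) = √(523 + (-101 + (3 - 7)³ - 30*(3 - 7)² + 85*(3 - 7))) = √(523 + (-101 + (-4)³ - 30*(-4)² + 85*(-4))) = √(523 + (-101 - 64 - 30*16 - 340)) = √(523 + (-101 - 64 - 480 - 340)) = √(523 - 985) = √(-462) = I*√462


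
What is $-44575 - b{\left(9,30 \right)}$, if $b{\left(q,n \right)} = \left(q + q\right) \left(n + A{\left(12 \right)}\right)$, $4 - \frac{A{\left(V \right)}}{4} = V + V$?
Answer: $-43675$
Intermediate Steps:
$A{\left(V \right)} = 16 - 8 V$ ($A{\left(V \right)} = 16 - 4 \left(V + V\right) = 16 - 4 \cdot 2 V = 16 - 8 V$)
$b{\left(q,n \right)} = 2 q \left(-80 + n\right)$ ($b{\left(q,n \right)} = \left(q + q\right) \left(n + \left(16 - 96\right)\right) = 2 q \left(n + \left(16 - 96\right)\right) = 2 q \left(n - 80\right) = 2 q \left(-80 + n\right)$)
$-44575 - b{\left(9,30 \right)} = -44575 - 2 \cdot 9 \left(-80 + 30\right) = -44575 - 2 \cdot 9 \left(-50\right) = -44575 - -900 = -44575 + 900 = -43675$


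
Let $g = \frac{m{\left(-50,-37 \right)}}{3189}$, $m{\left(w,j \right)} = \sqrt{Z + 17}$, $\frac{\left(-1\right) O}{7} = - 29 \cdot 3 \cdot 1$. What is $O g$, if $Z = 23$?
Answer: $\frac{406 \sqrt{10}}{1063} \approx 1.2078$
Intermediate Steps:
$O = 609$ ($O = - 7 \left(- 29 \cdot 3 \cdot 1\right) = - 7 \left(\left(-29\right) 3\right) = \left(-7\right) \left(-87\right) = 609$)
$m{\left(w,j \right)} = 2 \sqrt{10}$ ($m{\left(w,j \right)} = \sqrt{23 + 17} = \sqrt{40} = 2 \sqrt{10}$)
$g = \frac{2 \sqrt{10}}{3189} \approx 0.0019832$
$O g = 609 \frac{2 \sqrt{10}}{3189} = \frac{406 \sqrt{10}}{1063}$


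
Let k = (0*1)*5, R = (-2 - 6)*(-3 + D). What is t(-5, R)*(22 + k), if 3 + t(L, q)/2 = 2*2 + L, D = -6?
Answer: -176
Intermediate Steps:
R = 72 (R = (-2 - 6)*(-3 - 6) = -8*(-9) = 72)
t(L, q) = 2 + 2*L (t(L, q) = -6 + 2*(2*2 + L) = -6 + 2*(4 + L) = -6 + (8 + 2*L) = 2 + 2*L)
k = 0 (k = 0*5 = 0)
t(-5, R)*(22 + k) = (2 + 2*(-5))*(22 + 0) = (2 - 10)*22 = -8*22 = -176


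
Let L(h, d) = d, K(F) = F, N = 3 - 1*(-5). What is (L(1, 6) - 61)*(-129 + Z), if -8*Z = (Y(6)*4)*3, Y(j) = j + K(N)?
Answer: 8250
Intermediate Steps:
N = 8 (N = 3 + 5 = 8)
Y(j) = 8 + j (Y(j) = j + 8 = 8 + j)
Z = -21 (Z = -(8 + 6)*4*3/8 = -14*4*3/8 = -7*3 = -⅛*168 = -21)
(L(1, 6) - 61)*(-129 + Z) = (6 - 61)*(-129 - 21) = -55*(-150) = 8250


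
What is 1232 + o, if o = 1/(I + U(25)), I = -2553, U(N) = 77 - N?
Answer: 3081231/2501 ≈ 1232.0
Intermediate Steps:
o = -1/2501 (o = 1/(-2553 + (77 - 1*25)) = 1/(-2553 + (77 - 25)) = 1/(-2553 + 52) = 1/(-2501) = -1/2501 ≈ -0.00039984)
1232 + o = 1232 - 1/2501 = 3081231/2501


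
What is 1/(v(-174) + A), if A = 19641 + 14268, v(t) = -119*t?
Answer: 1/54615 ≈ 1.8310e-5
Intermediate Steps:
A = 33909
1/(v(-174) + A) = 1/(-119*(-174) + 33909) = 1/(20706 + 33909) = 1/54615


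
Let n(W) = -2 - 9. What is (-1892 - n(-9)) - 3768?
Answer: -5649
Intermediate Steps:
n(W) = -11
(-1892 - n(-9)) - 3768 = (-1892 - 1*(-11)) - 3768 = (-1892 + 11) - 3768 = -1881 - 3768 = -5649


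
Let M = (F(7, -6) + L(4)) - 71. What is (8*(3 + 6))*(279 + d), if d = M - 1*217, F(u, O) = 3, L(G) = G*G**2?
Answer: 4176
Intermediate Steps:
L(G) = G**3
M = -4 (M = (3 + 4**3) - 71 = (3 + 64) - 71 = 67 - 71 = -4)
d = -221 (d = -4 - 1*217 = -4 - 217 = -221)
(8*(3 + 6))*(279 + d) = (8*(3 + 6))*(279 - 221) = (8*9)*58 = 72*58 = 4176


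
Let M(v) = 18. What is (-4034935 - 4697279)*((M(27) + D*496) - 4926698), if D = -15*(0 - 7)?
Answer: 42566050364400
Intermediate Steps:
D = 105 (D = -15*(-7) = 105)
(-4034935 - 4697279)*((M(27) + D*496) - 4926698) = (-4034935 - 4697279)*((18 + 105*496) - 4926698) = -8732214*((18 + 52080) - 4926698) = -8732214*(52098 - 4926698) = -8732214*(-4874600) = 42566050364400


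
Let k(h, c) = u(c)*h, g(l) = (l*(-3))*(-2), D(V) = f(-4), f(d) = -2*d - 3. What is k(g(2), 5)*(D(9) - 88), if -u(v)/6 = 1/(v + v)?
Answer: 2988/5 ≈ 597.60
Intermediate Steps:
f(d) = -3 - 2*d
D(V) = 5 (D(V) = -3 - 2*(-4) = -3 + 8 = 5)
u(v) = -3/v (u(v) = -6/(v + v) = -6*1/(2*v) = -3/v)
g(l) = 6*l (g(l) = -3*l*(-2) = 6*l)
k(h, c) = -3*h/c (k(h, c) = (-3/c)*h = -3*h/c)
k(g(2), 5)*(D(9) - 88) = (-3*6*2/5)*(5 - 88) = -3*12*⅕*(-83) = -36/5*(-83) = 2988/5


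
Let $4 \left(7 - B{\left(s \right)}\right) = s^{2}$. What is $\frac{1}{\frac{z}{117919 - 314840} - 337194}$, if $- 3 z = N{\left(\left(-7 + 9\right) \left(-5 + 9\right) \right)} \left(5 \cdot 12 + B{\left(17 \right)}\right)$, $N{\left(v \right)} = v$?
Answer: $- \frac{196921}{66400579688} \approx -2.9657 \cdot 10^{-6}$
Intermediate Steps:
$B{\left(s \right)} = 7 - \frac{s^{2}}{4}$
$z = 14$ ($z = - \frac{\left(-7 + 9\right) \left(-5 + 9\right) \left(5 \cdot 12 + \left(7 - \frac{17^{2}}{4}\right)\right)}{3} = - \frac{2 \cdot 4 \left(60 + \left(7 - \frac{289}{4}\right)\right)}{3} = - \frac{8 \left(60 + \left(7 - \frac{289}{4}\right)\right)}{3} = - \frac{8 \left(60 - \frac{261}{4}\right)}{3} = - \frac{8 \left(- \frac{21}{4}\right)}{3} = \left(- \frac{1}{3}\right) \left(-42\right) = 14$)
$\frac{1}{\frac{z}{117919 - 314840} - 337194} = \frac{1}{\frac{14}{117919 - 314840} - 337194} = \frac{1}{\frac{14}{-196921} - 337194} = \frac{1}{14 \left(- \frac{1}{196921}\right) - 337194} = \frac{1}{- \frac{14}{196921} - 337194} = \frac{1}{- \frac{66400579688}{196921}} = - \frac{196921}{66400579688}$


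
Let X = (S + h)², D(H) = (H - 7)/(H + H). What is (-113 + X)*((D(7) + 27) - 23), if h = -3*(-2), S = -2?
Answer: -388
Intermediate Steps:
h = 6
D(H) = (-7 + H)/(2*H) (D(H) = (-7 + H)/((2*H)) = (-7 + H)*(1/(2*H)) = (-7 + H)/(2*H))
X = 16 (X = (-2 + 6)² = 4² = 16)
(-113 + X)*((D(7) + 27) - 23) = (-113 + 16)*(((½)*(-7 + 7)/7 + 27) - 23) = -97*(((½)*(⅐)*0 + 27) - 23) = -97*((0 + 27) - 23) = -97*(27 - 23) = -97*4 = -388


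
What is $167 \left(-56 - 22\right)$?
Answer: $-13026$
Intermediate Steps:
$167 \left(-56 - 22\right) = 167 \left(-78\right) = -13026$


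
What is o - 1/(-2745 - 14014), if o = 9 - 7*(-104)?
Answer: 12351384/16759 ≈ 737.00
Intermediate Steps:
o = 737 (o = 9 + 728 = 737)
o - 1/(-2745 - 14014) = 737 - 1/(-2745 - 14014) = 737 - 1/(-16759) = 737 - 1*(-1/16759) = 737 + 1/16759 = 12351384/16759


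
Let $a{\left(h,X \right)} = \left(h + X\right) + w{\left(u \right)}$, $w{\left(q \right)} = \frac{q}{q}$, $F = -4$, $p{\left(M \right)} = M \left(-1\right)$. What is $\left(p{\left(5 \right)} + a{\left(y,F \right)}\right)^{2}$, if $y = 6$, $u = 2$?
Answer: $4$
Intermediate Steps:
$p{\left(M \right)} = - M$
$w{\left(q \right)} = 1$
$a{\left(h,X \right)} = 1 + X + h$ ($a{\left(h,X \right)} = \left(h + X\right) + 1 = \left(X + h\right) + 1 = 1 + X + h$)
$\left(p{\left(5 \right)} + a{\left(y,F \right)}\right)^{2} = \left(\left(-1\right) 5 + \left(1 - 4 + 6\right)\right)^{2} = \left(-5 + 3\right)^{2} = \left(-2\right)^{2} = 4$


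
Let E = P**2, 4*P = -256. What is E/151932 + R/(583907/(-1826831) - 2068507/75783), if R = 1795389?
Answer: -9440995913968208961499/145211399479020534 ≈ -65016.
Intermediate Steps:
P = -64 (P = (1/4)*(-256) = -64)
E = 4096 (E = (-64)**2 = 4096)
E/151932 + R/(583907/(-1826831) - 2068507/75783) = 4096/151932 + 1795389/(583907/(-1826831) - 2068507/75783) = 4096*(1/151932) + 1795389/(583907*(-1/1826831) - 2068507*1/75783) = 1024/37983 + 1795389/(-583907/1826831 - 2068507/75783) = 1024/37983 + 1795389/(-3823062935498/138442733673) = 1024/37983 + 1795389*(-138442733673/3823062935498) = 1024/37983 - 248558561166433797/3823062935498 = -9440995913968208961499/145211399479020534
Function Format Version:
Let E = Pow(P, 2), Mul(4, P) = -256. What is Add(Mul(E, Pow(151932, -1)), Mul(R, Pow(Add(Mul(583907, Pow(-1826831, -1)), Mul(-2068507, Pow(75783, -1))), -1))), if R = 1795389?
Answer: Rational(-9440995913968208961499, 145211399479020534) ≈ -65016.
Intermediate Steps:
P = -64 (P = Mul(Rational(1, 4), -256) = -64)
E = 4096 (E = Pow(-64, 2) = 4096)
Add(Mul(E, Pow(151932, -1)), Mul(R, Pow(Add(Mul(583907, Pow(-1826831, -1)), Mul(-2068507, Pow(75783, -1))), -1))) = Add(Mul(4096, Pow(151932, -1)), Mul(1795389, Pow(Add(Mul(583907, Pow(-1826831, -1)), Mul(-2068507, Pow(75783, -1))), -1))) = Add(Mul(4096, Rational(1, 151932)), Mul(1795389, Pow(Add(Mul(583907, Rational(-1, 1826831)), Mul(-2068507, Rational(1, 75783))), -1))) = Add(Rational(1024, 37983), Mul(1795389, Pow(Add(Rational(-583907, 1826831), Rational(-2068507, 75783)), -1))) = Add(Rational(1024, 37983), Mul(1795389, Pow(Rational(-3823062935498, 138442733673), -1))) = Add(Rational(1024, 37983), Mul(1795389, Rational(-138442733673, 3823062935498))) = Add(Rational(1024, 37983), Rational(-248558561166433797, 3823062935498)) = Rational(-9440995913968208961499, 145211399479020534)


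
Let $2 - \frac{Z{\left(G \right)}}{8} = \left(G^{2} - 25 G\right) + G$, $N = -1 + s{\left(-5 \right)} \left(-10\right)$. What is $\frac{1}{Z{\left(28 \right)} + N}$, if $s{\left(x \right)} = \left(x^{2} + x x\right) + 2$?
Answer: $- \frac{1}{1401} \approx -0.00071378$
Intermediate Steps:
$s{\left(x \right)} = 2 + 2 x^{2}$ ($s{\left(x \right)} = \left(x^{2} + x^{2}\right) + 2 = 2 x^{2} + 2 = 2 + 2 x^{2}$)
$N = -521$ ($N = -1 + \left(2 + 2 \left(-5\right)^{2}\right) \left(-10\right) = -1 + \left(2 + 2 \cdot 25\right) \left(-10\right) = -1 + \left(2 + 50\right) \left(-10\right) = -1 + 52 \left(-10\right) = -1 - 520 = -521$)
$Z{\left(G \right)} = 16 - 8 G^{2} + 192 G$ ($Z{\left(G \right)} = 16 - 8 \left(\left(G^{2} - 25 G\right) + G\right) = 16 - 8 \left(G^{2} - 24 G\right) = 16 - \left(- 192 G + 8 G^{2}\right) = 16 - 8 G^{2} + 192 G$)
$\frac{1}{Z{\left(28 \right)} + N} = \frac{1}{\left(16 - 8 \cdot 28^{2} + 192 \cdot 28\right) - 521} = \frac{1}{\left(16 - 6272 + 5376\right) - 521} = \frac{1}{-880 - 521} = \frac{1}{-1401} = - \frac{1}{1401}$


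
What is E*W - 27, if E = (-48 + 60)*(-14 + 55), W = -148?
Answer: -72843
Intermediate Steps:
E = 492 (E = 12*41 = 492)
E*W - 27 = 492*(-148) - 27 = -72816 - 27 = -72843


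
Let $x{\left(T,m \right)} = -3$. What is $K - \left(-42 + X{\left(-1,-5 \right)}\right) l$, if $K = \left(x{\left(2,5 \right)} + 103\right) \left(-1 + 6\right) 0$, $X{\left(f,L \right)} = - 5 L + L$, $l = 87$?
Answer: $1914$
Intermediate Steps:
$X{\left(f,L \right)} = - 4 L$
$K = 0$ ($K = \left(-3 + 103\right) \left(-1 + 6\right) 0 = 100 \cdot 5 \cdot 0 = 100 \cdot 0 = 0$)
$K - \left(-42 + X{\left(-1,-5 \right)}\right) l = 0 - \left(-42 - -20\right) 87 = 0 - \left(-42 + 20\right) 87 = 0 - \left(-22\right) 87 = 0 - -1914 = 0 + 1914 = 1914$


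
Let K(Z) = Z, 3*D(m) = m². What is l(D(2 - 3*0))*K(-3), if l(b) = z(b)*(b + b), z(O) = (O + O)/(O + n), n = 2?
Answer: -32/5 ≈ -6.4000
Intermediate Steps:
z(O) = 2*O/(2 + O) (z(O) = (O + O)/(O + 2) = (2*O)/(2 + O) = 2*O/(2 + O))
D(m) = m²/3
l(b) = 4*b²/(2 + b) (l(b) = (2*b/(2 + b))*(b + b) = (2*b/(2 + b))*(2*b) = 4*b²/(2 + b))
l(D(2 - 3*0))*K(-3) = (4*((2 - 3*0)²/3)²/(2 + (2 - 3*0)²/3))*(-3) = (4*((2 + 0)²/3)²/(2 + (2 + 0)²/3))*(-3) = (4*((⅓)*2²)²/(2 + (⅓)*2²))*(-3) = (4*((⅓)*4)²/(2 + (⅓)*4))*(-3) = (4*(4/3)²/(2 + 4/3))*(-3) = (4*(16/9)/(10/3))*(-3) = (4*(16/9)*(3/10))*(-3) = (32/15)*(-3) = -32/5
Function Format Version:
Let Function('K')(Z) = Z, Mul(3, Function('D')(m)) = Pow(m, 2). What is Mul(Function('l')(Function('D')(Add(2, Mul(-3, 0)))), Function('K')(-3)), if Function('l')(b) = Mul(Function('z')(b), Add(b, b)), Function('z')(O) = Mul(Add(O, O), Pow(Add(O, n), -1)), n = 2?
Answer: Rational(-32, 5) ≈ -6.4000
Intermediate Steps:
Function('z')(O) = Mul(2, O, Pow(Add(2, O), -1)) (Function('z')(O) = Mul(Add(O, O), Pow(Add(O, 2), -1)) = Mul(Mul(2, O), Pow(Add(2, O), -1)) = Mul(2, O, Pow(Add(2, O), -1)))
Function('D')(m) = Mul(Rational(1, 3), Pow(m, 2))
Function('l')(b) = Mul(4, Pow(b, 2), Pow(Add(2, b), -1)) (Function('l')(b) = Mul(Mul(2, b, Pow(Add(2, b), -1)), Add(b, b)) = Mul(Mul(2, b, Pow(Add(2, b), -1)), Mul(2, b)) = Mul(4, Pow(b, 2), Pow(Add(2, b), -1)))
Mul(Function('l')(Function('D')(Add(2, Mul(-3, 0)))), Function('K')(-3)) = Mul(Mul(4, Pow(Mul(Rational(1, 3), Pow(Add(2, Mul(-3, 0)), 2)), 2), Pow(Add(2, Mul(Rational(1, 3), Pow(Add(2, Mul(-3, 0)), 2))), -1)), -3) = Mul(Mul(4, Pow(Mul(Rational(1, 3), Pow(Add(2, 0), 2)), 2), Pow(Add(2, Mul(Rational(1, 3), Pow(Add(2, 0), 2))), -1)), -3) = Mul(Mul(4, Pow(Mul(Rational(1, 3), Pow(2, 2)), 2), Pow(Add(2, Mul(Rational(1, 3), Pow(2, 2))), -1)), -3) = Mul(Mul(4, Pow(Mul(Rational(1, 3), 4), 2), Pow(Add(2, Mul(Rational(1, 3), 4)), -1)), -3) = Mul(Mul(4, Pow(Rational(4, 3), 2), Pow(Add(2, Rational(4, 3)), -1)), -3) = Mul(Mul(4, Rational(16, 9), Pow(Rational(10, 3), -1)), -3) = Mul(Mul(4, Rational(16, 9), Rational(3, 10)), -3) = Mul(Rational(32, 15), -3) = Rational(-32, 5)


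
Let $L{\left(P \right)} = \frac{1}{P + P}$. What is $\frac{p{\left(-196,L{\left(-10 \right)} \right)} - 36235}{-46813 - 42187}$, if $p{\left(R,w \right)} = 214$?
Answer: $\frac{36021}{89000} \approx 0.40473$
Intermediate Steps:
$L{\left(P \right)} = \frac{1}{2 P}$
$\frac{p{\left(-196,L{\left(-10 \right)} \right)} - 36235}{-46813 - 42187} = \frac{214 - 36235}{-46813 - 42187} = - \frac{36021}{-89000} = \left(-36021\right) \left(- \frac{1}{89000}\right) = \frac{36021}{89000}$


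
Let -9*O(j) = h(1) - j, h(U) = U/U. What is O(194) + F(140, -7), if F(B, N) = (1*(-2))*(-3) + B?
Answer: 1507/9 ≈ 167.44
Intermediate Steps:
h(U) = 1
F(B, N) = 6 + B (F(B, N) = -2*(-3) + B = 6 + B)
O(j) = -⅑ + j/9 (O(j) = -(1 - j)/9 = -⅑ + j/9)
O(194) + F(140, -7) = (-⅑ + (⅑)*194) + (6 + 140) = (-⅑ + 194/9) + 146 = 193/9 + 146 = 1507/9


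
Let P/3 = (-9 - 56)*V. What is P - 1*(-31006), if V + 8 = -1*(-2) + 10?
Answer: 30226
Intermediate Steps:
V = 4 (V = -8 + (-1*(-2) + 10) = -8 + (2 + 10) = -8 + 12 = 4)
P = -780 (P = 3*((-9 - 56)*4) = 3*(-65*4) = 3*(-260) = -780)
P - 1*(-31006) = -780 - 1*(-31006) = -780 + 31006 = 30226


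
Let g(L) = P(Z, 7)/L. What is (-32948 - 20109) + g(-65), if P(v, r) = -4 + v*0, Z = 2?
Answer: -3448701/65 ≈ -53057.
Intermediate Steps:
P(v, r) = -4 (P(v, r) = -4 + 0 = -4)
g(L) = -4/L
(-32948 - 20109) + g(-65) = (-32948 - 20109) - 4/(-65) = -53057 - 4*(-1/65) = -53057 + 4/65 = -3448701/65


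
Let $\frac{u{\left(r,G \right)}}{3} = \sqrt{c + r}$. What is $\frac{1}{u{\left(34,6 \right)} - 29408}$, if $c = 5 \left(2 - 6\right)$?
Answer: $- \frac{14704}{432415169} - \frac{3 \sqrt{14}}{864830338} \approx -3.4017 \cdot 10^{-5}$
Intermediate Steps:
$c = -20$ ($c = 5 \left(-4\right) = -20$)
$u{\left(r,G \right)} = 3 \sqrt{-20 + r}$
$\frac{1}{u{\left(34,6 \right)} - 29408} = \frac{1}{3 \sqrt{-20 + 34} - 29408} = \frac{1}{3 \sqrt{14} - 29408} = \frac{1}{-29408 + 3 \sqrt{14}}$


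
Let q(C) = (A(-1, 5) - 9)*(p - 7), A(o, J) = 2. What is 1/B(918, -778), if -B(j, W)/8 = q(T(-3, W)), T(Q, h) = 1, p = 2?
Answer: -1/280 ≈ -0.0035714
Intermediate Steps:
q(C) = 35 (q(C) = (2 - 9)*(2 - 7) = -7*(-5) = 35)
B(j, W) = -280 (B(j, W) = -8*35 = -280)
1/B(918, -778) = 1/(-280) = -1/280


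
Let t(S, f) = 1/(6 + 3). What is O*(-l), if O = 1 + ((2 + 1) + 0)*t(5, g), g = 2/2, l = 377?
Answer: -1508/3 ≈ -502.67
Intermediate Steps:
g = 1 (g = 2*(½) = 1)
t(S, f) = ⅑ (t(S, f) = 1/9 = ⅑)
O = 4/3 (O = 1 + ((2 + 1) + 0)*(⅑) = 1 + (3 + 0)*(⅑) = 1 + 3*(⅑) = 1 + ⅓ = 4/3 ≈ 1.3333)
O*(-l) = 4*(-1*377)/3 = (4/3)*(-377) = -1508/3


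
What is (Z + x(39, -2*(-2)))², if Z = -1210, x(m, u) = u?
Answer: 1454436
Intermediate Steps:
(Z + x(39, -2*(-2)))² = (-1210 - 2*(-2))² = (-1210 + 4)² = (-1206)² = 1454436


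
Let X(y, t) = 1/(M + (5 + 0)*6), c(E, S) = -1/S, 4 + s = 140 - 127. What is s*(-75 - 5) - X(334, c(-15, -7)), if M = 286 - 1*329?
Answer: -9359/13 ≈ -719.92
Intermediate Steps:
M = -43 (M = 286 - 329 = -43)
s = 9 (s = -4 + (140 - 127) = -4 + 13 = 9)
X(y, t) = -1/13 (X(y, t) = 1/(-43 + (5 + 0)*6) = 1/(-43 + 5*6) = 1/(-43 + 30) = 1/(-13) = -1/13)
s*(-75 - 5) - X(334, c(-15, -7)) = 9*(-75 - 5) - 1*(-1/13) = 9*(-80) + 1/13 = -720 + 1/13 = -9359/13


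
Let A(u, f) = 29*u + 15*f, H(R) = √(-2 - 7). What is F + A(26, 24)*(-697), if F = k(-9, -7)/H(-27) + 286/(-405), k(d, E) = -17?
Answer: -314465776/405 + 17*I/3 ≈ -7.7646e+5 + 5.6667*I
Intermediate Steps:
H(R) = 3*I (H(R) = √(-9) = 3*I)
A(u, f) = 15*f + 29*u
F = -286/405 + 17*I/3 (F = -17*(-I/3) + 286/(-405) = -(-17)*I/3 + 286*(-1/405) = 17*I/3 - 286/405 = -286/405 + 17*I/3 ≈ -0.70617 + 5.6667*I)
F + A(26, 24)*(-697) = (-286/405 + 17*I/3) + (15*24 + 29*26)*(-697) = (-286/405 + 17*I/3) + (360 + 754)*(-697) = (-286/405 + 17*I/3) + 1114*(-697) = (-286/405 + 17*I/3) - 776458 = -314465776/405 + 17*I/3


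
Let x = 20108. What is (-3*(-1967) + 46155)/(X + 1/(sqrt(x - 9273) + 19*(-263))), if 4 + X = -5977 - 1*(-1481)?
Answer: -5846736687971832/505423318473001 + 52056*sqrt(10835)/505423318473001 ≈ -11.568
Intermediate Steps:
X = -4500 (X = -4 + (-5977 - 1*(-1481)) = -4 + (-5977 + 1481) = -4 - 4496 = -4500)
(-3*(-1967) + 46155)/(X + 1/(sqrt(x - 9273) + 19*(-263))) = (-3*(-1967) + 46155)/(-4500 + 1/(sqrt(20108 - 9273) + 19*(-263))) = (5901 + 46155)/(-4500 + 1/(sqrt(10835) - 4997)) = 52056/(-4500 + 1/(-4997 + sqrt(10835)))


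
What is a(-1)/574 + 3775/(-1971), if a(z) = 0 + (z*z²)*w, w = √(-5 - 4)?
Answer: -3775/1971 - 3*I/574 ≈ -1.9153 - 0.0052265*I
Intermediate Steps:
w = 3*I (w = √(-9) = 3*I ≈ 3.0*I)
a(z) = 3*I*z³ (a(z) = 0 + (z*z²)*(3*I) = 0 + z³*(3*I) = 0 + 3*I*z³ = 3*I*z³)
a(-1)/574 + 3775/(-1971) = (3*I*(-1)³)/574 + 3775/(-1971) = (3*I*(-1))*(1/574) + 3775*(-1/1971) = -3*I*(1/574) - 3775/1971 = -3*I/574 - 3775/1971 = -3775/1971 - 3*I/574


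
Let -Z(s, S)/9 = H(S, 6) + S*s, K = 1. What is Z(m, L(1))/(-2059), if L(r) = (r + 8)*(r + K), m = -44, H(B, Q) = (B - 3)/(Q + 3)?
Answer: -7113/2059 ≈ -3.4546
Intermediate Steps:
H(B, Q) = (-3 + B)/(3 + Q)
L(r) = (1 + r)*(8 + r) (L(r) = (r + 8)*(r + 1) = (8 + r)*(1 + r) = (1 + r)*(8 + r))
Z(s, S) = 3 - S - 9*S*s (Z(s, S) = -9*((-3 + S)/(3 + 6) + S*s) = -9*((-3 + S)/9 + S*s) = -9*((-⅓ + S/9) + S*s) = -9*(-⅓ + S/9 + S*s) = 3 - S - 9*S*s)
Z(m, L(1))/(-2059) = (3 - (8 + 1² + 9*1) - 9*(8 + 1² + 9*1)*(-44))/(-2059) = (3 - (8 + 1 + 9) - 9*(8 + 1 + 9)*(-44))*(-1/2059) = (3 - 1*18 - 9*18*(-44))*(-1/2059) = (3 - 18 + 7128)*(-1/2059) = 7113*(-1/2059) = -7113/2059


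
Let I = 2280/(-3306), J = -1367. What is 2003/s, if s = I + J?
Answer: -58087/39663 ≈ -1.4645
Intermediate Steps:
I = -20/29 (I = 2280*(-1/3306) = -20/29 ≈ -0.68966)
s = -39663/29 (s = -20/29 - 1367 = -39663/29 ≈ -1367.7)
2003/s = 2003/(-39663/29) = 2003*(-29/39663) = -58087/39663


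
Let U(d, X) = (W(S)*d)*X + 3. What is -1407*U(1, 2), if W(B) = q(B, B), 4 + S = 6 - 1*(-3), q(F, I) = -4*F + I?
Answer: 37989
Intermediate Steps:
q(F, I) = I - 4*F
S = 5 (S = -4 + (6 - 1*(-3)) = -4 + (6 + 3) = -4 + 9 = 5)
W(B) = -3*B (W(B) = B - 4*B = -3*B)
U(d, X) = 3 - 15*X*d (U(d, X) = ((-3*5)*d)*X + 3 = (-15*d)*X + 3 = -15*X*d + 3 = 3 - 15*X*d)
-1407*U(1, 2) = -1407*(3 - 15*2*1) = -1407*(3 - 30) = -1407*(-27) = 37989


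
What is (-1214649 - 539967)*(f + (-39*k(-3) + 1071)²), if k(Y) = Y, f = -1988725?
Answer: 1013081940696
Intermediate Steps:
(-1214649 - 539967)*(f + (-39*k(-3) + 1071)²) = (-1214649 - 539967)*(-1988725 + (-39*(-3) + 1071)²) = -1754616*(-1988725 + (117 + 1071)²) = -1754616*(-1988725 + 1188²) = -1754616*(-1988725 + 1411344) = -1754616*(-577381) = 1013081940696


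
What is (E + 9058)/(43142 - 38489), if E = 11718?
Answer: 20776/4653 ≈ 4.4651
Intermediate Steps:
(E + 9058)/(43142 - 38489) = (11718 + 9058)/(43142 - 38489) = 20776/4653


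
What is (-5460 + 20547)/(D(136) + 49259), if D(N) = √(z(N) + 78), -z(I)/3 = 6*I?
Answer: 743170533/2426451451 - 15087*I*√2370/2426451451 ≈ 0.30628 - 0.0003027*I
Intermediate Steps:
z(I) = -18*I
D(N) = √(78 - 18*N) (D(N) = √(-18*N + 78) = √(78 - 18*N))
(-5460 + 20547)/(D(136) + 49259) = (-5460 + 20547)/(√(78 - 18*136) + 49259) = 15087/(√(78 - 2448) + 49259) = 15087/(√(-2370) + 49259) = 15087/(I*√2370 + 49259) = 15087/(49259 + I*√2370)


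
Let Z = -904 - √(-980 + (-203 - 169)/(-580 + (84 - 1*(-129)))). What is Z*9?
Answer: -8136 - 18*I*√32964674/367 ≈ -8136.0 - 281.6*I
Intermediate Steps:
Z = -904 - 2*I*√32964674/367 (Z = -904 - √(-980 - 372/(-580 + (84 + 129))) = -904 - √(-980 - 372/(-580 + 213)) = -904 - √(-980 - 372/(-367)) = -904 - √(-980 - 372*(-1/367)) = -904 - √(-980 + 372/367) = -904 - √(-359288/367) = -904 - 2*I*√32964674/367 ≈ -904.0 - 31.289*I)
Z*9 = (-904 - 2*I*√32964674/367)*9 = -8136 - 18*I*√32964674/367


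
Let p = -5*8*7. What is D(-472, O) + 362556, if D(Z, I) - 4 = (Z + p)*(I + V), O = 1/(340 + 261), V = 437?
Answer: 20394784/601 ≈ 33935.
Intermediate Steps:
p = -280 (p = -40*7 = -280)
O = 1/601 ≈ 0.0016639
D(Z, I) = 4 + (-280 + Z)*(437 + I) (D(Z, I) = 4 + (Z - 280)*(I + 437) = 4 + (-280 + Z)*(437 + I))
D(-472, O) + 362556 = (-122356 - 280*1/601 + 437*(-472) + (1/601)*(-472)) + 362556 = (-122356 - 280/601 - 206264 - 472/601) + 362556 = -197501372/601 + 362556 = 20394784/601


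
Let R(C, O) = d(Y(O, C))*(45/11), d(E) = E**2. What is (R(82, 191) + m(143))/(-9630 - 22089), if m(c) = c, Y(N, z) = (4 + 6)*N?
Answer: -164166073/348909 ≈ -470.51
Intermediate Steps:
Y(N, z) = 10*N
R(C, O) = 4500*O**2/11 (R(C, O) = (10*O)**2*(45/11) = (100*O**2)*(45*(1/11)) = (100*O**2)*(45/11) = 4500*O**2/11)
(R(82, 191) + m(143))/(-9630 - 22089) = ((4500/11)*191**2 + 143)/(-9630 - 22089) = ((4500/11)*36481 + 143)/(-31719) = (164164500/11 + 143)*(-1/31719) = (164166073/11)*(-1/31719) = -164166073/348909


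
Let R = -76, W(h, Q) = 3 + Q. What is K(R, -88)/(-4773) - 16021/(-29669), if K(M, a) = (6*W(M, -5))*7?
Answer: 26320143/47203379 ≈ 0.55759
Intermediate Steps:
K(M, a) = -84 (K(M, a) = (6*(3 - 5))*7 = (6*(-2))*7 = -12*7 = -84)
K(R, -88)/(-4773) - 16021/(-29669) = -84/(-4773) - 16021/(-29669) = -84*(-1/4773) - 16021*(-1/29669) = 28/1591 + 16021/29669 = 26320143/47203379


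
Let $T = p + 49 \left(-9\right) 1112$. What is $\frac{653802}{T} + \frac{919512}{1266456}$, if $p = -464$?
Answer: $- \frac{7847155905}{12950990132} \approx -0.60591$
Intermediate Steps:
$T = -490856$ ($T = -464 + 49 \left(-9\right) 1112 = -464 - 490392 = -490856$)
$\frac{653802}{T} + \frac{919512}{1266456} = \frac{653802}{-490856} + \frac{919512}{1266456} = 653802 \left(- \frac{1}{490856}\right) + 919512 \cdot \frac{1}{1266456} = - \frac{326901}{245428} + \frac{38313}{52769} = - \frac{7847155905}{12950990132}$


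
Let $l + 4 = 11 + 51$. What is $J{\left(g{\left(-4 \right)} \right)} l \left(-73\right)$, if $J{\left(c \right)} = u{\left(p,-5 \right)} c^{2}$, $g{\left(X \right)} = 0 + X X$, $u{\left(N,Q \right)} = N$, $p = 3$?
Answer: $-3251712$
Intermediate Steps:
$g{\left(X \right)} = X^{2}$ ($g{\left(X \right)} = 0 + X^{2} = X^{2}$)
$l = 58$ ($l = -4 + \left(11 + 51\right) = -4 + 62 = 58$)
$J{\left(c \right)} = 3 c^{2}$
$J{\left(g{\left(-4 \right)} \right)} l \left(-73\right) = 3 \left(\left(-4\right)^{2}\right)^{2} \cdot 58 \left(-73\right) = 3 \cdot 16^{2} \cdot 58 \left(-73\right) = 3 \cdot 256 \cdot 58 \left(-73\right) = 768 \cdot 58 \left(-73\right) = 44544 \left(-73\right) = -3251712$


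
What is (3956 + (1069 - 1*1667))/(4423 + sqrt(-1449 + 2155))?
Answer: 14852434/19562223 - 3358*sqrt(706)/19562223 ≈ 0.75468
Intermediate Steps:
(3956 + (1069 - 1*1667))/(4423 + sqrt(-1449 + 2155)) = (3956 + (1069 - 1667))/(4423 + sqrt(706)) = (3956 - 598)/(4423 + sqrt(706)) = 3358/(4423 + sqrt(706))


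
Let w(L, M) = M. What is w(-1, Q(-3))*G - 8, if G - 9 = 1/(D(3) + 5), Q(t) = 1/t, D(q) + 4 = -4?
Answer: -98/9 ≈ -10.889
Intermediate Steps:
D(q) = -8 (D(q) = -4 - 4 = -8)
Q(t) = 1/t
G = 26/3 (G = 9 + 1/(-8 + 5) = 9 + 1/(-3) = 9 - 1/3 = 26/3 ≈ 8.6667)
w(-1, Q(-3))*G - 8 = (26/3)/(-3) - 8 = -1/3*26/3 - 8 = -26/9 - 8 = -98/9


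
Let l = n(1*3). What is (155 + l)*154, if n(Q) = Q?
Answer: 24332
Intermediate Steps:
l = 3 (l = 1*3 = 3)
(155 + l)*154 = (155 + 3)*154 = 158*154 = 24332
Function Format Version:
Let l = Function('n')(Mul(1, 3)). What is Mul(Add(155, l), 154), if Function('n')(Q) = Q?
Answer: 24332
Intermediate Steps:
l = 3 (l = Mul(1, 3) = 3)
Mul(Add(155, l), 154) = Mul(Add(155, 3), 154) = Mul(158, 154) = 24332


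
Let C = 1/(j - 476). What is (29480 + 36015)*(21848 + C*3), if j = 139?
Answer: 482224817635/337 ≈ 1.4309e+9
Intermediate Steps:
C = -1/337 (C = 1/(139 - 476) = 1/(-337) = -1/337 ≈ -0.0029674)
(29480 + 36015)*(21848 + C*3) = (29480 + 36015)*(21848 - 1/337*3) = 65495*(21848 - 3/337) = 65495*(7362773/337) = 482224817635/337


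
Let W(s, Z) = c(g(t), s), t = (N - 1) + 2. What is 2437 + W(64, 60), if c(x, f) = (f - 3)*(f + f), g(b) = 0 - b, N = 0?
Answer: 10245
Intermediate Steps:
t = 1 (t = (0 - 1) + 2 = -1 + 2 = 1)
g(b) = -b
c(x, f) = 2*f*(-3 + f) (c(x, f) = (-3 + f)*(2*f) = 2*f*(-3 + f))
W(s, Z) = 2*s*(-3 + s)
2437 + W(64, 60) = 2437 + 2*64*(-3 + 64) = 2437 + 2*64*61 = 2437 + 7808 = 10245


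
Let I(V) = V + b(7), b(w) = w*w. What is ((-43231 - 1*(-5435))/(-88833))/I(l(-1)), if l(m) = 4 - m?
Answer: 18898/2398491 ≈ 0.0078791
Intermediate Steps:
b(w) = w**2
I(V) = 49 + V (I(V) = V + 7**2 = V + 49 = 49 + V)
((-43231 - 1*(-5435))/(-88833))/I(l(-1)) = ((-43231 - 1*(-5435))/(-88833))/(49 + (4 - 1*(-1))) = ((-43231 + 5435)*(-1/88833))/(49 + (4 + 1)) = (-37796*(-1/88833))/(49 + 5) = (37796/88833)/54 = (37796/88833)*(1/54) = 18898/2398491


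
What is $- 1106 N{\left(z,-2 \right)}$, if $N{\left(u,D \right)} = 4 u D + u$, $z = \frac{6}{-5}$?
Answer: $- \frac{46452}{5} \approx -9290.4$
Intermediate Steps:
$z = - \frac{6}{5}$ ($z = 6 \left(- \frac{1}{5}\right) = - \frac{6}{5} \approx -1.2$)
$N{\left(u,D \right)} = u + 4 D u$ ($N{\left(u,D \right)} = 4 D u + u = u + 4 D u$)
$- 1106 N{\left(z,-2 \right)} = - 1106 \left(- \frac{6 \left(1 + 4 \left(-2\right)\right)}{5}\right) = - 1106 \left(- \frac{6 \left(1 - 8\right)}{5}\right) = - 1106 \left(\left(- \frac{6}{5}\right) \left(-7\right)\right) = \left(-1106\right) \frac{42}{5} = - \frac{46452}{5}$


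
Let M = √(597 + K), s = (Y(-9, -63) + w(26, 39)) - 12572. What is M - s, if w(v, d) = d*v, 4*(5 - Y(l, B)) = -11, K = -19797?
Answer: 46201/4 + 80*I*√3 ≈ 11550.0 + 138.56*I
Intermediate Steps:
Y(l, B) = 31/4 (Y(l, B) = 5 - ¼*(-11) = 5 + 11/4 = 31/4)
s = -46201/4 (s = (31/4 + 39*26) - 12572 = (31/4 + 1014) - 12572 = 4087/4 - 12572 = -46201/4 ≈ -11550.)
M = 80*I*√3 (M = √(597 - 19797) = √(-19200) = 80*I*√3 ≈ 138.56*I)
M - s = 80*I*√3 - 1*(-46201/4) = 80*I*√3 + 46201/4 = 46201/4 + 80*I*√3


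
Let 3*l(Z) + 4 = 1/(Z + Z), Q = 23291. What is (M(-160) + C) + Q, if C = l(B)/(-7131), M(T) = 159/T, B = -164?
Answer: 3268474786573/140338080 ≈ 23290.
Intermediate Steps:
l(Z) = -4/3 + 1/(6*Z) (l(Z) = -4/3 + 1/(3*(Z + Z)) = -4/3 + 1/(3*((2*Z))) = -4/3 + (1/(2*Z))/3 = -4/3 + 1/(6*Z))
C = 1313/7016904 (C = ((⅙)*(1 - 8*(-164))/(-164))/(-7131) = ((⅙)*(-1/164)*(1 + 1312))*(-1/7131) = ((⅙)*(-1/164)*1313)*(-1/7131) = -1313/984*(-1/7131) = 1313/7016904 ≈ 0.00018712)
(M(-160) + C) + Q = (159/(-160) + 1313/7016904) + 23291 = (159*(-1/160) + 1313/7016904) + 23291 = (-159/160 + 1313/7016904) + 23291 = -139434707/140338080 + 23291 = 3268474786573/140338080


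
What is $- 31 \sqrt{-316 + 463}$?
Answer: $- 217 \sqrt{3} \approx -375.85$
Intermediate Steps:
$- 31 \sqrt{-316 + 463} = - 31 \sqrt{147} = - 31 \cdot 7 \sqrt{3} = - 217 \sqrt{3}$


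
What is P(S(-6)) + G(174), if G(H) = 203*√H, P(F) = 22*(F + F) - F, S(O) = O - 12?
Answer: -774 + 203*√174 ≈ 1903.8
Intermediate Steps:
S(O) = -12 + O
P(F) = 43*F (P(F) = 22*(2*F) - F = 44*F - F = 43*F)
P(S(-6)) + G(174) = 43*(-12 - 6) + 203*√174 = 43*(-18) + 203*√174 = -774 + 203*√174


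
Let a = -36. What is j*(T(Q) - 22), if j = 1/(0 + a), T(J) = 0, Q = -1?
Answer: 11/18 ≈ 0.61111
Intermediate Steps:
j = -1/36 (j = 1/(0 - 36) = 1/(-36) = -1/36 ≈ -0.027778)
j*(T(Q) - 22) = -(0 - 22)/36 = -1/36*(-22) = 11/18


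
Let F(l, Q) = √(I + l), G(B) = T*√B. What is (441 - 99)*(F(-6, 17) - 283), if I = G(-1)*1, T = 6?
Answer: -96786 + 342*√(-6 + 6*I) ≈ -96405.0 + 920.4*I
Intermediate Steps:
G(B) = 6*√B
I = 6*I (I = (6*√(-1))*1 = (6*I)*1 = 6*I ≈ 6.0*I)
F(l, Q) = √(l + 6*I) (F(l, Q) = √(6*I + l) = √(l + 6*I))
(441 - 99)*(F(-6, 17) - 283) = (441 - 99)*(√(-6 + 6*I) - 283) = 342*(-283 + √(-6 + 6*I)) = -96786 + 342*√(-6 + 6*I)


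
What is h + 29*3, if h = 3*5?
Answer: 102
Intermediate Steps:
h = 15
h + 29*3 = 15 + 29*3 = 15 + 87 = 102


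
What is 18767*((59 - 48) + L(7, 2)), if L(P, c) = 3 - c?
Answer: 225204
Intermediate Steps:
18767*((59 - 48) + L(7, 2)) = 18767*((59 - 48) + (3 - 1*2)) = 18767*(11 + (3 - 2)) = 18767*(11 + 1) = 18767*12 = 225204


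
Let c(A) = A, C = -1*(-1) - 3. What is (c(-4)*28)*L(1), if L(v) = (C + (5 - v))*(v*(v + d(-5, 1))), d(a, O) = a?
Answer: 896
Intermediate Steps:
C = -2 (C = 1 - 3 = -2)
L(v) = v*(-5 + v)*(3 - v) (L(v) = (-2 + (5 - v))*(v*(v - 5)) = (3 - v)*(v*(-5 + v)) = v*(-5 + v)*(3 - v))
(c(-4)*28)*L(1) = (-4*28)*(1*(-15 - 1*1**2 + 8*1)) = -112*(-15 - 1*1 + 8) = -112*(-15 - 1 + 8) = -112*(-8) = 896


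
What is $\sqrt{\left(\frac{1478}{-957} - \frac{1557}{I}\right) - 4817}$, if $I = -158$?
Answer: $\frac{i \sqrt{109942302499062}}{151206} \approx 69.345 i$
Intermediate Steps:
$\sqrt{\left(\frac{1478}{-957} - \frac{1557}{I}\right) - 4817} = \sqrt{\left(\frac{1478}{-957} - \frac{1557}{-158}\right) - 4817} = \sqrt{\left(1478 \left(- \frac{1}{957}\right) - - \frac{1557}{158}\right) - 4817} = \sqrt{\left(- \frac{1478}{957} + \frac{1557}{158}\right) - 4817} = \sqrt{\frac{1256525}{151206} - 4817} = \sqrt{- \frac{727102777}{151206}} = \frac{i \sqrt{109942302499062}}{151206}$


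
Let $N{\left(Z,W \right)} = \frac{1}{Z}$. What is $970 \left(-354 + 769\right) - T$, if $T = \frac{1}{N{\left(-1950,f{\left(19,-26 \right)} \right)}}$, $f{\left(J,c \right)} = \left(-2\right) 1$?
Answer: $404500$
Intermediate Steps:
$f{\left(J,c \right)} = -2$
$T = -1950$ ($T = \frac{1}{\frac{1}{-1950}} = \frac{1}{- \frac{1}{1950}} = -1950$)
$970 \left(-354 + 769\right) - T = 970 \left(-354 + 769\right) - -1950 = 970 \cdot 415 + 1950 = 402550 + 1950 = 404500$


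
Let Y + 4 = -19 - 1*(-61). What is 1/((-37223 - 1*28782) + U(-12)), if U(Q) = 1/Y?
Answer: -38/2508189 ≈ -1.5150e-5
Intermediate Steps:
Y = 38 (Y = -4 + (-19 - 1*(-61)) = -4 + (-19 + 61) = -4 + 42 = 38)
U(Q) = 1/38
1/((-37223 - 1*28782) + U(-12)) = 1/((-37223 - 1*28782) + 1/38) = 1/((-37223 - 28782) + 1/38) = 1/(-66005 + 1/38) = 1/(-2508189/38) = -38/2508189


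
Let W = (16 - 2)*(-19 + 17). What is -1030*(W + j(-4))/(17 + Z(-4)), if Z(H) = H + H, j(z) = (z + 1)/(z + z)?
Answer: 113815/36 ≈ 3161.5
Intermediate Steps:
j(z) = (1 + z)/(2*z) (j(z) = (1 + z)/((2*z)) = (1 + z)*(1/(2*z)) = (1 + z)/(2*z))
W = -28 (W = 14*(-2) = -28)
Z(H) = 2*H
-1030*(W + j(-4))/(17 + Z(-4)) = -1030*(-28 + (½)*(1 - 4)/(-4))/(17 + 2*(-4)) = -1030*(-28 + (½)*(-¼)*(-3))/(17 - 8) = -1030*(-28 + 3/8)/9 = -(-113815)/(4*9) = -1030*(-221/72) = 113815/36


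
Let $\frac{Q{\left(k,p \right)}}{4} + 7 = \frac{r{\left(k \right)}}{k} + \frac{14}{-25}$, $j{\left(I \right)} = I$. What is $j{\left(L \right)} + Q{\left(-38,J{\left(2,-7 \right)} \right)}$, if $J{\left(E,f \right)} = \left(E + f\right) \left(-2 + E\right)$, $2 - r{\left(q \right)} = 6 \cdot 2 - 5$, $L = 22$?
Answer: $- \frac{3664}{475} \approx -7.7137$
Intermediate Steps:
$r{\left(q \right)} = -5$ ($r{\left(q \right)} = 2 - \left(6 \cdot 2 - 5\right) = 2 - \left(12 - 5\right) = 2 - 7 = -5$)
$J{\left(E,f \right)} = \left(-2 + E\right) \left(E + f\right)$
$Q{\left(k,p \right)} = - \frac{756}{25} - \frac{20}{k}$ ($Q{\left(k,p \right)} = -28 + 4 \left(- \frac{5}{k} + \frac{14}{-25}\right) = -28 + 4 \left(- \frac{5}{k} + 14 \left(- \frac{1}{25}\right)\right) = -28 + 4 \left(- \frac{5}{k} - \frac{14}{25}\right) = -28 + 4 \left(- \frac{14}{25} - \frac{5}{k}\right) = -28 - \left(\frac{56}{25} + \frac{20}{k}\right) = - \frac{756}{25} - \frac{20}{k}$)
$j{\left(L \right)} + Q{\left(-38,J{\left(2,-7 \right)} \right)} = 22 - \left(\frac{756}{25} + \frac{20}{-38}\right) = 22 - \frac{14114}{475} = - \frac{3664}{475}$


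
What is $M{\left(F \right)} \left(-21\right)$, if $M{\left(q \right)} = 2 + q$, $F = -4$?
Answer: $42$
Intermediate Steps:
$M{\left(F \right)} \left(-21\right) = \left(2 - 4\right) \left(-21\right) = \left(-2\right) \left(-21\right) = 42$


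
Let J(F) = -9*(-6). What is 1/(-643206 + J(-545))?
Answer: -1/643152 ≈ -1.5548e-6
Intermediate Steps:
J(F) = 54
1/(-643206 + J(-545)) = 1/(-643206 + 54) = 1/(-643152) = -1/643152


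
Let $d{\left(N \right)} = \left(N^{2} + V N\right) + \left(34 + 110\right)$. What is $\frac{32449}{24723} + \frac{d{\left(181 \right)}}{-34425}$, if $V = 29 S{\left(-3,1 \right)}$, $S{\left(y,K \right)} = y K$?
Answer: $\frac{76984399}{94565475} \approx 0.81409$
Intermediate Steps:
$S{\left(y,K \right)} = K y$
$V = -87$ ($V = 29 \cdot 1 \left(-3\right) = 29 \left(-3\right) = -87$)
$d{\left(N \right)} = 144 + N^{2} - 87 N$ ($d{\left(N \right)} = \left(N^{2} - 87 N\right) + \left(34 + 110\right) = \left(N^{2} - 87 N\right) + 144 = 144 + N^{2} - 87 N$)
$\frac{32449}{24723} + \frac{d{\left(181 \right)}}{-34425} = \frac{32449}{24723} + \frac{144 + 181^{2} - 15747}{-34425} = 32449 \cdot \frac{1}{24723} + \left(144 + 32761 - 15747\right) \left(- \frac{1}{34425}\right) = \frac{32449}{24723} + 17158 \left(- \frac{1}{34425}\right) = \frac{32449}{24723} - \frac{17158}{34425} = \frac{76984399}{94565475}$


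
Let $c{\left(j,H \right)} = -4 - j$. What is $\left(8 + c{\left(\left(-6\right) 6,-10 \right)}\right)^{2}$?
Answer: $1600$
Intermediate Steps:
$\left(8 + c{\left(\left(-6\right) 6,-10 \right)}\right)^{2} = \left(8 - \left(4 - 36\right)\right)^{2} = \left(8 - -32\right)^{2} = \left(8 + \left(-4 + 36\right)\right)^{2} = \left(8 + 32\right)^{2} = 40^{2} = 1600$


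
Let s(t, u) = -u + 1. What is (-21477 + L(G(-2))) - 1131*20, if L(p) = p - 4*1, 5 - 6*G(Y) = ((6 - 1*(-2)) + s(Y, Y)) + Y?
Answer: -132305/3 ≈ -44102.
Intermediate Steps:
s(t, u) = 1 - u
G(Y) = -2/3 (G(Y) = 5/6 - (((6 - 1*(-2)) + (1 - Y)) + Y)/6 = 5/6 - (((6 + 2) + (1 - Y)) + Y)/6 = 5/6 - ((8 + (1 - Y)) + Y)/6 = 5/6 - ((9 - Y) + Y)/6 = 5/6 - 1/6*9 = 5/6 - 3/2 = -2/3)
L(p) = -4 + p (L(p) = p - 4 = -4 + p)
(-21477 + L(G(-2))) - 1131*20 = (-21477 + (-4 - 2/3)) - 1131*20 = (-21477 - 14/3) - 22620 = -64445/3 - 22620 = -132305/3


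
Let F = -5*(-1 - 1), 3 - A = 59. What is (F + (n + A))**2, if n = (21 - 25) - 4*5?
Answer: 4900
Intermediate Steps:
n = -24 (n = -4 - 20 = -24)
A = -56 (A = 3 - 1*59 = 3 - 59 = -56)
F = 10 (F = -5*(-2) = 10)
(F + (n + A))**2 = (10 + (-24 - 56))**2 = (10 - 80)**2 = (-70)**2 = 4900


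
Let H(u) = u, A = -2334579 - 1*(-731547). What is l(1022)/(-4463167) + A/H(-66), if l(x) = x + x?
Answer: 1192433231240/49094837 ≈ 24288.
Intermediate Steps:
A = -1603032 (A = -2334579 + 731547 = -1603032)
l(x) = 2*x
l(1022)/(-4463167) + A/H(-66) = (2*1022)/(-4463167) - 1603032/(-66) = 2044*(-1/4463167) - 1603032*(-1/66) = -2044/4463167 + 267172/11 = 1192433231240/49094837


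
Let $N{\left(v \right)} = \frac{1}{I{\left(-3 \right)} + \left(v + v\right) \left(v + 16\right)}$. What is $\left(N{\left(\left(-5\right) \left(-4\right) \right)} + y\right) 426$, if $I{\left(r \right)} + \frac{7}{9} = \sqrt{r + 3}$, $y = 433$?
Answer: $\frac{2389288308}{12953} \approx 1.8446 \cdot 10^{5}$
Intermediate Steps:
$I{\left(r \right)} = - \frac{7}{9} + \sqrt{3 + r}$ ($I{\left(r \right)} = - \frac{7}{9} + \sqrt{r + 3} = - \frac{7}{9} + \sqrt{3 + r}$)
$N{\left(v \right)} = \frac{1}{- \frac{7}{9} + 2 v \left(16 + v\right)}$ ($N{\left(v \right)} = \frac{1}{\left(- \frac{7}{9} + \sqrt{3 - 3}\right) + \left(v + v\right) \left(v + 16\right)} = \frac{1}{\left(- \frac{7}{9} + \sqrt{0}\right) + 2 v \left(16 + v\right)} = \frac{1}{\left(- \frac{7}{9} + 0\right) + 2 v \left(16 + v\right)} = \frac{1}{- \frac{7}{9} + 2 v \left(16 + v\right)}$)
$\left(N{\left(\left(-5\right) \left(-4\right) \right)} + y\right) 426 = \left(\frac{9}{-7 + 18 \left(\left(-5\right) \left(-4\right)\right)^{2} + 288 \left(\left(-5\right) \left(-4\right)\right)} + 433\right) 426 = \left(\frac{9}{-7 + 18 \cdot 20^{2} + 288 \cdot 20} + 433\right) 426 = \left(\frac{9}{-7 + 18 \cdot 400 + 5760} + 433\right) 426 = \left(\frac{9}{-7 + 7200 + 5760} + 433\right) 426 = \left(\frac{9}{12953} + 433\right) 426 = \frac{5608658}{12953} \cdot 426 = \frac{2389288308}{12953}$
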